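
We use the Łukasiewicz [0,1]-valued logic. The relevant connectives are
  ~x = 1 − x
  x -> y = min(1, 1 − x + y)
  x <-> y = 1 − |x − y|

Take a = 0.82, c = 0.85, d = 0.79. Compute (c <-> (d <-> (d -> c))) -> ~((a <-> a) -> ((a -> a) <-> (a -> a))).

0.06

d -> c = min(1, 1 − 0.79 + 0.85) = min(1, 1.06) = 1.00
d <-> (d -> c) = 1 − |0.79 − 1.00| = 1 − 0.21 = 0.79
c <-> (d <-> (d -> c)) = 1 − |0.85 − 0.79| = 1 − 0.06 = 0.94
a <-> a = 1 − |0.82 − 0.82| = 1 − 0.00 = 1.00
a -> a = min(1, 1 − 0.82 + 0.82) = min(1, 1.00) = 1.00
(a -> a) <-> (a -> a) = 1 − |1.00 − 1.00| = 1 − 0.00 = 1.00
(a <-> a) -> ((a -> a) <-> (a -> a)) = min(1, 1 − 1.00 + 1.00) = min(1, 1.00) = 1.00
~((a <-> a) -> ((a -> a) <-> (a -> a))) = 1 − 1.00 = 0.00
(c <-> (d <-> (d -> c))) -> ~((a <-> a) -> ((a -> a) <-> (a -> a))) = min(1, 1 − 0.94 + 0.00) = min(1, 0.06) = 0.06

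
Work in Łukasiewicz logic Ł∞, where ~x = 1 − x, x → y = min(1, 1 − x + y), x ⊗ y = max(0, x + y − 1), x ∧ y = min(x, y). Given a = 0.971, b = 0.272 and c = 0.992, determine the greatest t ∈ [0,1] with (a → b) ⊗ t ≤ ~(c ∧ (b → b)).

0.707

a → b = min(1, 1 − 0.971 + 0.272) = min(1, 0.301) = 0.301
So the left factor is a → b = 0.301.
b → b = min(1, 1 − 0.272 + 0.272) = min(1, 1.000) = 1.000
c ∧ (b → b) = min(0.992, 1.000) = 0.992
~(c ∧ (b → b)) = 1 − 0.992 = 0.008
So the right-hand bound is ~(c ∧ (b → b)) = 0.008.
The residuum of the Łukasiewicz t-norm gives the supremum: min(1, 1 − 0.301 + 0.008).
1 − 0.301 + 0.008 = 0.707, so t = min(1, 0.707) = 0.707.
Check: 0.301 ⊗ 0.707 = max(0, 0.008) = 0.008 ≤ 0.008.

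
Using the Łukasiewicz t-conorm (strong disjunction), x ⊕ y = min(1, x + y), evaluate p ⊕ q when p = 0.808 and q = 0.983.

p ⊕ q = min(1, 0.808 + 0.983) = min(1, 1.791) = 1.000
For comparison, the Gödel t-conorm max(x, y) would give 0.983.

1.000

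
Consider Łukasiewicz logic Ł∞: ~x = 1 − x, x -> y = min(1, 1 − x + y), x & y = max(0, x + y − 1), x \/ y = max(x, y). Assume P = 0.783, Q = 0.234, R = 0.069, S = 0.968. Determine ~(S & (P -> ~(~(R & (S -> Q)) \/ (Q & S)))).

0.815

S -> Q = min(1, 1 − 0.968 + 0.234) = min(1, 0.266) = 0.266
R & (S -> Q) = max(0, 0.069 + 0.266 − 1) = max(0, -0.665) = 0.000
~(R & (S -> Q)) = 1 − 0.000 = 1.000
Q & S = max(0, 0.234 + 0.968 − 1) = max(0, 0.202) = 0.202
~(R & (S -> Q)) \/ (Q & S) = max(1.000, 0.202) = 1.000
~(~(R & (S -> Q)) \/ (Q & S)) = 1 − 1.000 = 0.000
P -> ~(~(R & (S -> Q)) \/ (Q & S)) = min(1, 1 − 0.783 + 0.000) = min(1, 0.217) = 0.217
S & (P -> ~(~(R & (S -> Q)) \/ (Q & S))) = max(0, 0.968 + 0.217 − 1) = max(0, 0.185) = 0.185
~(S & (P -> ~(~(R & (S -> Q)) \/ (Q & S)))) = 1 − 0.185 = 0.815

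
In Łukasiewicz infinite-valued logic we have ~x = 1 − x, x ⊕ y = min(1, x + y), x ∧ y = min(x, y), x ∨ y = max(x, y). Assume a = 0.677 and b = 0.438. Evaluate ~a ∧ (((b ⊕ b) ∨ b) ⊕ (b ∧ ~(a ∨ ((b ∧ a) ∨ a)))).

0.323

~a = 1 − 0.677 = 0.323
b ⊕ b = min(1, 0.438 + 0.438) = min(1, 0.876) = 0.876
(b ⊕ b) ∨ b = max(0.876, 0.438) = 0.876
b ∧ a = min(0.438, 0.677) = 0.438
(b ∧ a) ∨ a = max(0.438, 0.677) = 0.677
a ∨ ((b ∧ a) ∨ a) = max(0.677, 0.677) = 0.677
~(a ∨ ((b ∧ a) ∨ a)) = 1 − 0.677 = 0.323
b ∧ ~(a ∨ ((b ∧ a) ∨ a)) = min(0.438, 0.323) = 0.323
((b ⊕ b) ∨ b) ⊕ (b ∧ ~(a ∨ ((b ∧ a) ∨ a))) = min(1, 0.876 + 0.323) = min(1, 1.199) = 1.000
~a ∧ (((b ⊕ b) ∨ b) ⊕ (b ∧ ~(a ∨ ((b ∧ a) ∨ a)))) = min(0.323, 1.000) = 0.323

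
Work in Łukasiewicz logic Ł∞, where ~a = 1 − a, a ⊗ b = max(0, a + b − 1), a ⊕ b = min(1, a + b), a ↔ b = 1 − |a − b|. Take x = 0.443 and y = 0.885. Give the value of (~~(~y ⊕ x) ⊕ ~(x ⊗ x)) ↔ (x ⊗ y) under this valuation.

~y = 1 − 0.885 = 0.115
~y ⊕ x = min(1, 0.115 + 0.443) = min(1, 0.558) = 0.558
~(~y ⊕ x) = 1 − 0.558 = 0.442
~~(~y ⊕ x) = 1 − 0.442 = 0.558
x ⊗ x = max(0, 0.443 + 0.443 − 1) = max(0, -0.114) = 0.000
~(x ⊗ x) = 1 − 0.000 = 1.000
~~(~y ⊕ x) ⊕ ~(x ⊗ x) = min(1, 0.558 + 1.000) = min(1, 1.558) = 1.000
x ⊗ y = max(0, 0.443 + 0.885 − 1) = max(0, 0.328) = 0.328
(~~(~y ⊕ x) ⊕ ~(x ⊗ x)) ↔ (x ⊗ y) = 1 − |1.000 − 0.328| = 1 − 0.672 = 0.328

0.328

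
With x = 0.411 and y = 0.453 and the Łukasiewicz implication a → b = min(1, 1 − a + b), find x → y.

x → y = min(1, 1 − 0.411 + 0.453) = min(1, 1.042) = 1.000
For comparison, the Gödel implication (1 if a ≤ b else b) would give 1.000.

1.000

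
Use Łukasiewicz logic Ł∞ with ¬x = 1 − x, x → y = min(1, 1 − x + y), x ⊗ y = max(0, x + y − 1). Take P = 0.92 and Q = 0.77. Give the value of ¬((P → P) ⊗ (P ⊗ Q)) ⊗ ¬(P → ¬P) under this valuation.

0.15

P → P = min(1, 1 − 0.92 + 0.92) = min(1, 1.00) = 1.00
P ⊗ Q = max(0, 0.92 + 0.77 − 1) = max(0, 0.69) = 0.69
(P → P) ⊗ (P ⊗ Q) = max(0, 1.00 + 0.69 − 1) = max(0, 0.69) = 0.69
¬((P → P) ⊗ (P ⊗ Q)) = 1 − 0.69 = 0.31
¬P = 1 − 0.92 = 0.08
P → ¬P = min(1, 1 − 0.92 + 0.08) = min(1, 0.16) = 0.16
¬(P → ¬P) = 1 − 0.16 = 0.84
¬((P → P) ⊗ (P ⊗ Q)) ⊗ ¬(P → ¬P) = max(0, 0.31 + 0.84 − 1) = max(0, 0.15) = 0.15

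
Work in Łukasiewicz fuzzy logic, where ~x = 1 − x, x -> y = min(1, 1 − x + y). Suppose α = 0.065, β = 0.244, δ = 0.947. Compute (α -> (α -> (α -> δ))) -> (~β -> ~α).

1.000

α -> δ = min(1, 1 − 0.065 + 0.947) = min(1, 1.882) = 1.000
α -> (α -> δ) = min(1, 1 − 0.065 + 1.000) = min(1, 1.935) = 1.000
α -> (α -> (α -> δ)) = min(1, 1 − 0.065 + 1.000) = min(1, 1.935) = 1.000
~β = 1 − 0.244 = 0.756
~α = 1 − 0.065 = 0.935
~β -> ~α = min(1, 1 − 0.756 + 0.935) = min(1, 1.179) = 1.000
(α -> (α -> (α -> δ))) -> (~β -> ~α) = min(1, 1 − 1.000 + 1.000) = min(1, 1.000) = 1.000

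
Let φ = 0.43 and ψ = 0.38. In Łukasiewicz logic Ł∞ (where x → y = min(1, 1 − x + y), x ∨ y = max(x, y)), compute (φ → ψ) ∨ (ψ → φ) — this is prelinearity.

φ → ψ = min(1, 1 − 0.43 + 0.38) = min(1, 0.95) = 0.95
ψ → φ = min(1, 1 − 0.38 + 0.43) = min(1, 1.05) = 1.00
(φ → ψ) ∨ (ψ → φ) = max(0.95, 1.00) = 1.00
(As expected: a Ł∞-tautology — holds in every MV-chain.)

1.00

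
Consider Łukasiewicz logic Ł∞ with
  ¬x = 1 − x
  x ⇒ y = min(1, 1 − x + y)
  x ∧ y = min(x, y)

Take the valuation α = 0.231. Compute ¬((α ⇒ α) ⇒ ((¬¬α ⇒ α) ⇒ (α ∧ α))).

0.769

α ⇒ α = min(1, 1 − 0.231 + 0.231) = min(1, 1.000) = 1.000
¬α = 1 − 0.231 = 0.769
¬¬α = 1 − 0.769 = 0.231
¬¬α ⇒ α = min(1, 1 − 0.231 + 0.231) = min(1, 1.000) = 1.000
α ∧ α = min(0.231, 0.231) = 0.231
(¬¬α ⇒ α) ⇒ (α ∧ α) = min(1, 1 − 1.000 + 0.231) = min(1, 0.231) = 0.231
(α ⇒ α) ⇒ ((¬¬α ⇒ α) ⇒ (α ∧ α)) = min(1, 1 − 1.000 + 0.231) = min(1, 0.231) = 0.231
¬((α ⇒ α) ⇒ ((¬¬α ⇒ α) ⇒ (α ∧ α))) = 1 − 0.231 = 0.769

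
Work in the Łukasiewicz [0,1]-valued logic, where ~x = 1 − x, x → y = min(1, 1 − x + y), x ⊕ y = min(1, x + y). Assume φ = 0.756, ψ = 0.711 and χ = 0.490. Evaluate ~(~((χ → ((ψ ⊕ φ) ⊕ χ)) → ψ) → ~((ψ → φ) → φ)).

0.045

ψ ⊕ φ = min(1, 0.711 + 0.756) = min(1, 1.467) = 1.000
(ψ ⊕ φ) ⊕ χ = min(1, 1.000 + 0.490) = min(1, 1.490) = 1.000
χ → ((ψ ⊕ φ) ⊕ χ) = min(1, 1 − 0.490 + 1.000) = min(1, 1.510) = 1.000
(χ → ((ψ ⊕ φ) ⊕ χ)) → ψ = min(1, 1 − 1.000 + 0.711) = min(1, 0.711) = 0.711
~((χ → ((ψ ⊕ φ) ⊕ χ)) → ψ) = 1 − 0.711 = 0.289
ψ → φ = min(1, 1 − 0.711 + 0.756) = min(1, 1.045) = 1.000
(ψ → φ) → φ = min(1, 1 − 1.000 + 0.756) = min(1, 0.756) = 0.756
~((ψ → φ) → φ) = 1 − 0.756 = 0.244
~((χ → ((ψ ⊕ φ) ⊕ χ)) → ψ) → ~((ψ → φ) → φ) = min(1, 1 − 0.289 + 0.244) = min(1, 0.955) = 0.955
~(~((χ → ((ψ ⊕ φ) ⊕ χ)) → ψ) → ~((ψ → φ) → φ)) = 1 − 0.955 = 0.045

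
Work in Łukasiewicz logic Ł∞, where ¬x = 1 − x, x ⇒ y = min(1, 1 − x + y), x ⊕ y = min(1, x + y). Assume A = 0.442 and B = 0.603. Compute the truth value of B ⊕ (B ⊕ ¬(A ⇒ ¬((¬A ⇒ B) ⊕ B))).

¬A = 1 − 0.442 = 0.558
¬A ⇒ B = min(1, 1 − 0.558 + 0.603) = min(1, 1.045) = 1.000
(¬A ⇒ B) ⊕ B = min(1, 1.000 + 0.603) = min(1, 1.603) = 1.000
¬((¬A ⇒ B) ⊕ B) = 1 − 1.000 = 0.000
A ⇒ ¬((¬A ⇒ B) ⊕ B) = min(1, 1 − 0.442 + 0.000) = min(1, 0.558) = 0.558
¬(A ⇒ ¬((¬A ⇒ B) ⊕ B)) = 1 − 0.558 = 0.442
B ⊕ ¬(A ⇒ ¬((¬A ⇒ B) ⊕ B)) = min(1, 0.603 + 0.442) = min(1, 1.045) = 1.000
B ⊕ (B ⊕ ¬(A ⇒ ¬((¬A ⇒ B) ⊕ B))) = min(1, 0.603 + 1.000) = min(1, 1.603) = 1.000

1.000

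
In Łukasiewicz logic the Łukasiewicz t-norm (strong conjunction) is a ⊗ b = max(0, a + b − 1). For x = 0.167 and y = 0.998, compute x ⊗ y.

x ⊗ y = max(0, 0.167 + 0.998 − 1) = max(0, 0.165) = 0.165
For comparison, the Gödel (minimum) t-norm min(a, b) would give 0.167.

0.165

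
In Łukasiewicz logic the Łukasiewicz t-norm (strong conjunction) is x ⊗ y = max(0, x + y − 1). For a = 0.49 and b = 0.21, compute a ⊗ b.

0.00

a ⊗ b = max(0, 0.49 + 0.21 − 1) = max(0, -0.30) = 0.00
For comparison, the Gödel (minimum) t-norm min(x, y) would give 0.21.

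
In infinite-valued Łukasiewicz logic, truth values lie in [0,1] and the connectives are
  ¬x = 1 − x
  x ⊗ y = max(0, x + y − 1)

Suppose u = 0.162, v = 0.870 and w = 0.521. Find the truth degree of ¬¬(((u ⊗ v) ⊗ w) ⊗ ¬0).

0.000

u ⊗ v = max(0, 0.162 + 0.870 − 1) = max(0, 0.032) = 0.032
(u ⊗ v) ⊗ w = max(0, 0.032 + 0.521 − 1) = max(0, -0.447) = 0.000
¬0 = 1 − 0.000 = 1.000
((u ⊗ v) ⊗ w) ⊗ ¬0 = max(0, 0.000 + 1.000 − 1) = max(0, 0.000) = 0.000
¬(((u ⊗ v) ⊗ w) ⊗ ¬0) = 1 − 0.000 = 1.000
¬¬(((u ⊗ v) ⊗ w) ⊗ ¬0) = 1 − 1.000 = 0.000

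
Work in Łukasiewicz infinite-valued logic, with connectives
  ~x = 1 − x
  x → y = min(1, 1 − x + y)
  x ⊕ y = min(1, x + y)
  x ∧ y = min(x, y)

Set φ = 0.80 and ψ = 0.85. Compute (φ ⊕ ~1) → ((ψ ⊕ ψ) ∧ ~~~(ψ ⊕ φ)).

0.20

~1 = 1 − 1.00 = 0.00
φ ⊕ ~1 = min(1, 0.80 + 0.00) = min(1, 0.80) = 0.80
ψ ⊕ ψ = min(1, 0.85 + 0.85) = min(1, 1.70) = 1.00
ψ ⊕ φ = min(1, 0.85 + 0.80) = min(1, 1.65) = 1.00
~(ψ ⊕ φ) = 1 − 1.00 = 0.00
~~(ψ ⊕ φ) = 1 − 0.00 = 1.00
~~~(ψ ⊕ φ) = 1 − 1.00 = 0.00
(ψ ⊕ ψ) ∧ ~~~(ψ ⊕ φ) = min(1.00, 0.00) = 0.00
(φ ⊕ ~1) → ((ψ ⊕ ψ) ∧ ~~~(ψ ⊕ φ)) = min(1, 1 − 0.80 + 0.00) = min(1, 0.20) = 0.20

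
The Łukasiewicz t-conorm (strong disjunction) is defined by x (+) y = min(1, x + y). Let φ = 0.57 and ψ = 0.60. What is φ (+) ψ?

φ (+) ψ = min(1, 0.57 + 0.60) = min(1, 1.17) = 1.00
For comparison, the Gödel t-conorm max(x, y) would give 0.60.

1.00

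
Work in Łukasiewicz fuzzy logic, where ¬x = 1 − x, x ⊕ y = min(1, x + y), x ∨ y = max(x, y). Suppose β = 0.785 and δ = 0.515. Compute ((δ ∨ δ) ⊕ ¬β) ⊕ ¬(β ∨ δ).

δ ∨ δ = max(0.515, 0.515) = 0.515
¬β = 1 − 0.785 = 0.215
(δ ∨ δ) ⊕ ¬β = min(1, 0.515 + 0.215) = min(1, 0.730) = 0.730
β ∨ δ = max(0.785, 0.515) = 0.785
¬(β ∨ δ) = 1 − 0.785 = 0.215
((δ ∨ δ) ⊕ ¬β) ⊕ ¬(β ∨ δ) = min(1, 0.730 + 0.215) = min(1, 0.945) = 0.945

0.945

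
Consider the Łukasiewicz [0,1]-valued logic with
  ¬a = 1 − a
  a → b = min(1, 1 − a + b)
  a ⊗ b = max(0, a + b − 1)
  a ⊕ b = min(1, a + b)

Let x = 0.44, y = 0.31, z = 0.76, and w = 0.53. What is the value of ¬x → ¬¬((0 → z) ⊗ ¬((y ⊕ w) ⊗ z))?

0.84

¬x = 1 − 0.44 = 0.56
0 → z = min(1, 1 − 0.00 + 0.76) = min(1, 1.76) = 1.00
y ⊕ w = min(1, 0.31 + 0.53) = min(1, 0.84) = 0.84
(y ⊕ w) ⊗ z = max(0, 0.84 + 0.76 − 1) = max(0, 0.60) = 0.60
¬((y ⊕ w) ⊗ z) = 1 − 0.60 = 0.40
(0 → z) ⊗ ¬((y ⊕ w) ⊗ z) = max(0, 1.00 + 0.40 − 1) = max(0, 0.40) = 0.40
¬((0 → z) ⊗ ¬((y ⊕ w) ⊗ z)) = 1 − 0.40 = 0.60
¬¬((0 → z) ⊗ ¬((y ⊕ w) ⊗ z)) = 1 − 0.60 = 0.40
¬x → ¬¬((0 → z) ⊗ ¬((y ⊕ w) ⊗ z)) = min(1, 1 − 0.56 + 0.40) = min(1, 0.84) = 0.84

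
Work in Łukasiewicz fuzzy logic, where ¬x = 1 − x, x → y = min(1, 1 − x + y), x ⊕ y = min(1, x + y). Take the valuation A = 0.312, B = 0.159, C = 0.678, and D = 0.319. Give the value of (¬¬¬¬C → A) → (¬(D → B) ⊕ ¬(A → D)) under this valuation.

¬C = 1 − 0.678 = 0.322
¬¬C = 1 − 0.322 = 0.678
¬¬¬C = 1 − 0.678 = 0.322
¬¬¬¬C = 1 − 0.322 = 0.678
¬¬¬¬C → A = min(1, 1 − 0.678 + 0.312) = min(1, 0.634) = 0.634
D → B = min(1, 1 − 0.319 + 0.159) = min(1, 0.840) = 0.840
¬(D → B) = 1 − 0.840 = 0.160
A → D = min(1, 1 − 0.312 + 0.319) = min(1, 1.007) = 1.000
¬(A → D) = 1 − 1.000 = 0.000
¬(D → B) ⊕ ¬(A → D) = min(1, 0.160 + 0.000) = min(1, 0.160) = 0.160
(¬¬¬¬C → A) → (¬(D → B) ⊕ ¬(A → D)) = min(1, 1 − 0.634 + 0.160) = min(1, 0.526) = 0.526

0.526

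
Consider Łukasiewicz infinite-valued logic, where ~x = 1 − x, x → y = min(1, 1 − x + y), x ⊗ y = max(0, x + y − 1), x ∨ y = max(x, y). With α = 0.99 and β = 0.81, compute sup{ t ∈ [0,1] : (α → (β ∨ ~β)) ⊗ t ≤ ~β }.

0.37

~β = 1 − 0.81 = 0.19
β ∨ ~β = max(0.81, 0.19) = 0.81
α → (β ∨ ~β) = min(1, 1 − 0.99 + 0.81) = min(1, 0.82) = 0.82
So the left factor is α → (β ∨ ~β) = 0.82.
So the right-hand bound is ~β = 0.19.
The residuum of the Łukasiewicz t-norm gives the supremum: min(1, 1 − 0.82 + 0.19).
1 − 0.82 + 0.19 = 0.37, so t = min(1, 0.37) = 0.37.
Check: 0.82 ⊗ 0.37 = max(0, 0.19) = 0.19 ≤ 0.19.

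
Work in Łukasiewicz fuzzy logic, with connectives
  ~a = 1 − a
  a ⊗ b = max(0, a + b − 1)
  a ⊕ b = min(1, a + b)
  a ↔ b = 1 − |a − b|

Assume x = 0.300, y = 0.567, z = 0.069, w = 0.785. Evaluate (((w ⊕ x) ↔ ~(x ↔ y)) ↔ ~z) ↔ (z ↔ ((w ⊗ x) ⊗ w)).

0.405

w ⊕ x = min(1, 0.785 + 0.300) = min(1, 1.085) = 1.000
x ↔ y = 1 − |0.300 − 0.567| = 1 − 0.267 = 0.733
~(x ↔ y) = 1 − 0.733 = 0.267
(w ⊕ x) ↔ ~(x ↔ y) = 1 − |1.000 − 0.267| = 1 − 0.733 = 0.267
~z = 1 − 0.069 = 0.931
((w ⊕ x) ↔ ~(x ↔ y)) ↔ ~z = 1 − |0.267 − 0.931| = 1 − 0.664 = 0.336
w ⊗ x = max(0, 0.785 + 0.300 − 1) = max(0, 0.085) = 0.085
(w ⊗ x) ⊗ w = max(0, 0.085 + 0.785 − 1) = max(0, -0.130) = 0.000
z ↔ ((w ⊗ x) ⊗ w) = 1 − |0.069 − 0.000| = 1 − 0.069 = 0.931
(((w ⊕ x) ↔ ~(x ↔ y)) ↔ ~z) ↔ (z ↔ ((w ⊗ x) ⊗ w)) = 1 − |0.336 − 0.931| = 1 − 0.595 = 0.405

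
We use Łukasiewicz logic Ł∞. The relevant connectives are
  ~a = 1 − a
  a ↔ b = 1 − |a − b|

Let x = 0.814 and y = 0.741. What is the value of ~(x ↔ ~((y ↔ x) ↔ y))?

y ↔ x = 1 − |0.741 − 0.814| = 1 − 0.073 = 0.927
(y ↔ x) ↔ y = 1 − |0.927 − 0.741| = 1 − 0.186 = 0.814
~((y ↔ x) ↔ y) = 1 − 0.814 = 0.186
x ↔ ~((y ↔ x) ↔ y) = 1 − |0.814 − 0.186| = 1 − 0.628 = 0.372
~(x ↔ ~((y ↔ x) ↔ y)) = 1 − 0.372 = 0.628

0.628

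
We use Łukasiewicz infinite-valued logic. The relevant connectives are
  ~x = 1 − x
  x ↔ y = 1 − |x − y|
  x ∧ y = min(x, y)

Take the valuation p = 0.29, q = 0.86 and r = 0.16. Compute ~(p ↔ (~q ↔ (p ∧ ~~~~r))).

0.69

~q = 1 − 0.86 = 0.14
~r = 1 − 0.16 = 0.84
~~r = 1 − 0.84 = 0.16
~~~r = 1 − 0.16 = 0.84
~~~~r = 1 − 0.84 = 0.16
p ∧ ~~~~r = min(0.29, 0.16) = 0.16
~q ↔ (p ∧ ~~~~r) = 1 − |0.14 − 0.16| = 1 − 0.02 = 0.98
p ↔ (~q ↔ (p ∧ ~~~~r)) = 1 − |0.29 − 0.98| = 1 − 0.69 = 0.31
~(p ↔ (~q ↔ (p ∧ ~~~~r))) = 1 − 0.31 = 0.69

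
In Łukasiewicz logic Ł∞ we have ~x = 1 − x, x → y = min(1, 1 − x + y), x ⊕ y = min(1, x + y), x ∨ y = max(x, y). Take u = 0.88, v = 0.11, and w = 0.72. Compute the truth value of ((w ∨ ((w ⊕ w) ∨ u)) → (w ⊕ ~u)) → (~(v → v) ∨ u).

1.00

w ⊕ w = min(1, 0.72 + 0.72) = min(1, 1.44) = 1.00
(w ⊕ w) ∨ u = max(1.00, 0.88) = 1.00
w ∨ ((w ⊕ w) ∨ u) = max(0.72, 1.00) = 1.00
~u = 1 − 0.88 = 0.12
w ⊕ ~u = min(1, 0.72 + 0.12) = min(1, 0.84) = 0.84
(w ∨ ((w ⊕ w) ∨ u)) → (w ⊕ ~u) = min(1, 1 − 1.00 + 0.84) = min(1, 0.84) = 0.84
v → v = min(1, 1 − 0.11 + 0.11) = min(1, 1.00) = 1.00
~(v → v) = 1 − 1.00 = 0.00
~(v → v) ∨ u = max(0.00, 0.88) = 0.88
((w ∨ ((w ⊕ w) ∨ u)) → (w ⊕ ~u)) → (~(v → v) ∨ u) = min(1, 1 − 0.84 + 0.88) = min(1, 1.04) = 1.00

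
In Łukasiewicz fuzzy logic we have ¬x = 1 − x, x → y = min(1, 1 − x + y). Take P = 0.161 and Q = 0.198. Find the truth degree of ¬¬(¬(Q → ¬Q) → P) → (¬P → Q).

¬Q = 1 − 0.198 = 0.802
Q → ¬Q = min(1, 1 − 0.198 + 0.802) = min(1, 1.604) = 1.000
¬(Q → ¬Q) = 1 − 1.000 = 0.000
¬(Q → ¬Q) → P = min(1, 1 − 0.000 + 0.161) = min(1, 1.161) = 1.000
¬(¬(Q → ¬Q) → P) = 1 − 1.000 = 0.000
¬¬(¬(Q → ¬Q) → P) = 1 − 0.000 = 1.000
¬P = 1 − 0.161 = 0.839
¬P → Q = min(1, 1 − 0.839 + 0.198) = min(1, 0.359) = 0.359
¬¬(¬(Q → ¬Q) → P) → (¬P → Q) = min(1, 1 − 1.000 + 0.359) = min(1, 0.359) = 0.359

0.359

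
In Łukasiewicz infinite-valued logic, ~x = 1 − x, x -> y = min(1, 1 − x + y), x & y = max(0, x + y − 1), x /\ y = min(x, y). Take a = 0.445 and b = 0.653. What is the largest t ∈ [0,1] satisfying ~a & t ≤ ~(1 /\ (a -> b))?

0.445

~a = 1 − 0.445 = 0.555
So the left factor is ~a = 0.555.
a -> b = min(1, 1 − 0.445 + 0.653) = min(1, 1.208) = 1.000
1 /\ (a -> b) = min(1.000, 1.000) = 1.000
~(1 /\ (a -> b)) = 1 − 1.000 = 0.000
So the right-hand bound is ~(1 /\ (a -> b)) = 0.000.
The residuum of the Łukasiewicz t-norm gives the supremum: min(1, 1 − 0.555 + 0.000).
1 − 0.555 + 0.000 = 0.445, so t = min(1, 0.445) = 0.445.
Check: 0.555 & 0.445 = max(0, 0.000) = 0.000 ≤ 0.000.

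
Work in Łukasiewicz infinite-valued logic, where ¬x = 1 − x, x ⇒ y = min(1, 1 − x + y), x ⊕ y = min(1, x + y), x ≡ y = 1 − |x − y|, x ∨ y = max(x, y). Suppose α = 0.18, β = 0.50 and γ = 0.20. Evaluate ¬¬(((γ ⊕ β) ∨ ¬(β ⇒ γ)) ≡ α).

γ ⊕ β = min(1, 0.20 + 0.50) = min(1, 0.70) = 0.70
β ⇒ γ = min(1, 1 − 0.50 + 0.20) = min(1, 0.70) = 0.70
¬(β ⇒ γ) = 1 − 0.70 = 0.30
(γ ⊕ β) ∨ ¬(β ⇒ γ) = max(0.70, 0.30) = 0.70
((γ ⊕ β) ∨ ¬(β ⇒ γ)) ≡ α = 1 − |0.70 − 0.18| = 1 − 0.52 = 0.48
¬(((γ ⊕ β) ∨ ¬(β ⇒ γ)) ≡ α) = 1 − 0.48 = 0.52
¬¬(((γ ⊕ β) ∨ ¬(β ⇒ γ)) ≡ α) = 1 − 0.52 = 0.48

0.48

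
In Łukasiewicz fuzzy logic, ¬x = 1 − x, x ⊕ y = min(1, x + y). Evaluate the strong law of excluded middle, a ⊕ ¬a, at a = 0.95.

1.00

¬a = 1 − 0.95 = 0.05
a ⊕ ¬a = min(1, 0.95 + 0.05) = min(1, 1.00) = 1.00
(As expected: always 1 in Ł∞ since a ⊕ (1−a) = 1.)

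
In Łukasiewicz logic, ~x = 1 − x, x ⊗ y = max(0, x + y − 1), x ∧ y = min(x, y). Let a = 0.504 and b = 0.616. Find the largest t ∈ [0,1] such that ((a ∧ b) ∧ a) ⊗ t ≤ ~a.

a ∧ b = min(0.504, 0.616) = 0.504
(a ∧ b) ∧ a = min(0.504, 0.504) = 0.504
So the left factor is (a ∧ b) ∧ a = 0.504.
~a = 1 − 0.504 = 0.496
So the right-hand bound is ~a = 0.496.
The residuum of the Łukasiewicz t-norm gives the supremum: min(1, 1 − 0.504 + 0.496).
1 − 0.504 + 0.496 = 0.992, so t = min(1, 0.992) = 0.992.
Check: 0.504 ⊗ 0.992 = max(0, 0.496) = 0.496 ≤ 0.496.

0.992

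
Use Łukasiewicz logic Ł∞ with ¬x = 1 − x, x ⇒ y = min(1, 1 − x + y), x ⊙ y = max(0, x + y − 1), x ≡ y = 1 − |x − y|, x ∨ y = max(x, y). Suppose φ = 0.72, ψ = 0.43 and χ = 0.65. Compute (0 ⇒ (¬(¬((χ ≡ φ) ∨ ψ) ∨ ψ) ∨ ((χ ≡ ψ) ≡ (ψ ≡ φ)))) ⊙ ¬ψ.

χ ≡ φ = 1 − |0.65 − 0.72| = 1 − 0.07 = 0.93
(χ ≡ φ) ∨ ψ = max(0.93, 0.43) = 0.93
¬((χ ≡ φ) ∨ ψ) = 1 − 0.93 = 0.07
¬((χ ≡ φ) ∨ ψ) ∨ ψ = max(0.07, 0.43) = 0.43
¬(¬((χ ≡ φ) ∨ ψ) ∨ ψ) = 1 − 0.43 = 0.57
χ ≡ ψ = 1 − |0.65 − 0.43| = 1 − 0.22 = 0.78
ψ ≡ φ = 1 − |0.43 − 0.72| = 1 − 0.29 = 0.71
(χ ≡ ψ) ≡ (ψ ≡ φ) = 1 − |0.78 − 0.71| = 1 − 0.07 = 0.93
¬(¬((χ ≡ φ) ∨ ψ) ∨ ψ) ∨ ((χ ≡ ψ) ≡ (ψ ≡ φ)) = max(0.57, 0.93) = 0.93
0 ⇒ (¬(¬((χ ≡ φ) ∨ ψ) ∨ ψ) ∨ ((χ ≡ ψ) ≡ (ψ ≡ φ))) = min(1, 1 − 0.00 + 0.93) = min(1, 1.93) = 1.00
¬ψ = 1 − 0.43 = 0.57
(0 ⇒ (¬(¬((χ ≡ φ) ∨ ψ) ∨ ψ) ∨ ((χ ≡ ψ) ≡ (ψ ≡ φ)))) ⊙ ¬ψ = max(0, 1.00 + 0.57 − 1) = max(0, 0.57) = 0.57

0.57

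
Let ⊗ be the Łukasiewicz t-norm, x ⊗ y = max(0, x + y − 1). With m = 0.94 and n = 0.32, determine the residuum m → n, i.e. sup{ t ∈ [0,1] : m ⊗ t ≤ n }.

0.38

The residuum of the Łukasiewicz t-norm gives the supremum: min(1, 1 − 0.94 + 0.32).
1 − 0.94 + 0.32 = 0.38, so t = min(1, 0.38) = 0.38.
Check: 0.94 ⊗ 0.38 = max(0, 0.32) = 0.32 ≤ 0.32.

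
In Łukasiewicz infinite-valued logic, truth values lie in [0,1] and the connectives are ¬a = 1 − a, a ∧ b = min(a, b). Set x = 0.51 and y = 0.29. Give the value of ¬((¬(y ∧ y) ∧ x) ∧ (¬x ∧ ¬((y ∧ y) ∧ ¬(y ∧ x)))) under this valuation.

y ∧ y = min(0.29, 0.29) = 0.29
¬(y ∧ y) = 1 − 0.29 = 0.71
¬(y ∧ y) ∧ x = min(0.71, 0.51) = 0.51
¬x = 1 − 0.51 = 0.49
y ∧ x = min(0.29, 0.51) = 0.29
¬(y ∧ x) = 1 − 0.29 = 0.71
(y ∧ y) ∧ ¬(y ∧ x) = min(0.29, 0.71) = 0.29
¬((y ∧ y) ∧ ¬(y ∧ x)) = 1 − 0.29 = 0.71
¬x ∧ ¬((y ∧ y) ∧ ¬(y ∧ x)) = min(0.49, 0.71) = 0.49
(¬(y ∧ y) ∧ x) ∧ (¬x ∧ ¬((y ∧ y) ∧ ¬(y ∧ x))) = min(0.51, 0.49) = 0.49
¬((¬(y ∧ y) ∧ x) ∧ (¬x ∧ ¬((y ∧ y) ∧ ¬(y ∧ x)))) = 1 − 0.49 = 0.51

0.51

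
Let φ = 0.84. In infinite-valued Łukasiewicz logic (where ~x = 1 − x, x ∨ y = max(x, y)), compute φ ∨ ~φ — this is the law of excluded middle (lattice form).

~φ = 1 − 0.84 = 0.16
φ ∨ ~φ = max(0.84, 0.16) = 0.84
(The value 0.84 < 1 shows this instance is not satisfied; not a Ł∞-tautology — its value is max(a, 1−a).)

0.84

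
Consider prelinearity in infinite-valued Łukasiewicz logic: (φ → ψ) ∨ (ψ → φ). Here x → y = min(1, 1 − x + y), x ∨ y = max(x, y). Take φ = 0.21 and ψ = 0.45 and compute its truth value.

φ → ψ = min(1, 1 − 0.21 + 0.45) = min(1, 1.24) = 1.00
ψ → φ = min(1, 1 − 0.45 + 0.21) = min(1, 0.76) = 0.76
(φ → ψ) ∨ (ψ → φ) = max(1.00, 0.76) = 1.00
(As expected: a Ł∞-tautology — holds in every MV-chain.)

1.00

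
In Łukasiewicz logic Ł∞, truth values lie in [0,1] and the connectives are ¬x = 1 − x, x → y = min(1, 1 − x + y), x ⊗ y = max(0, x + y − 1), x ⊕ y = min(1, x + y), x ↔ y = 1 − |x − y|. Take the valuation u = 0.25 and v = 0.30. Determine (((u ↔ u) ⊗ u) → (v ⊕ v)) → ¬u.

0.75

u ↔ u = 1 − |0.25 − 0.25| = 1 − 0.00 = 1.00
(u ↔ u) ⊗ u = max(0, 1.00 + 0.25 − 1) = max(0, 0.25) = 0.25
v ⊕ v = min(1, 0.30 + 0.30) = min(1, 0.60) = 0.60
((u ↔ u) ⊗ u) → (v ⊕ v) = min(1, 1 − 0.25 + 0.60) = min(1, 1.35) = 1.00
¬u = 1 − 0.25 = 0.75
(((u ↔ u) ⊗ u) → (v ⊕ v)) → ¬u = min(1, 1 − 1.00 + 0.75) = min(1, 0.75) = 0.75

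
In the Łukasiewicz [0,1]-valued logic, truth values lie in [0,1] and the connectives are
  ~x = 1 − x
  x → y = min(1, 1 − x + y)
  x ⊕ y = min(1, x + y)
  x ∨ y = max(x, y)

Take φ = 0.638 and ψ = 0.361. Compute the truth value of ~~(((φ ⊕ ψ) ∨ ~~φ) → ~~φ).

φ ⊕ ψ = min(1, 0.638 + 0.361) = min(1, 0.999) = 0.999
~φ = 1 − 0.638 = 0.362
~~φ = 1 − 0.362 = 0.638
(φ ⊕ ψ) ∨ ~~φ = max(0.999, 0.638) = 0.999
((φ ⊕ ψ) ∨ ~~φ) → ~~φ = min(1, 1 − 0.999 + 0.638) = min(1, 0.639) = 0.639
~(((φ ⊕ ψ) ∨ ~~φ) → ~~φ) = 1 − 0.639 = 0.361
~~(((φ ⊕ ψ) ∨ ~~φ) → ~~φ) = 1 − 0.361 = 0.639

0.639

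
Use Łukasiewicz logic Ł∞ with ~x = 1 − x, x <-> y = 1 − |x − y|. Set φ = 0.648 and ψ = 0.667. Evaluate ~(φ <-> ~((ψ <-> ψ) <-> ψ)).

0.315

ψ <-> ψ = 1 − |0.667 − 0.667| = 1 − 0.000 = 1.000
(ψ <-> ψ) <-> ψ = 1 − |1.000 − 0.667| = 1 − 0.333 = 0.667
~((ψ <-> ψ) <-> ψ) = 1 − 0.667 = 0.333
φ <-> ~((ψ <-> ψ) <-> ψ) = 1 − |0.648 − 0.333| = 1 − 0.315 = 0.685
~(φ <-> ~((ψ <-> ψ) <-> ψ)) = 1 − 0.685 = 0.315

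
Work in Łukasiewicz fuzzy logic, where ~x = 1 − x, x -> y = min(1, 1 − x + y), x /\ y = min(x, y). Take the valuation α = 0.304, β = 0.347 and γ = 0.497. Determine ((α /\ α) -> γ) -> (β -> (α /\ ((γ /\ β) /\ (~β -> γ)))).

α /\ α = min(0.304, 0.304) = 0.304
(α /\ α) -> γ = min(1, 1 − 0.304 + 0.497) = min(1, 1.193) = 1.000
γ /\ β = min(0.497, 0.347) = 0.347
~β = 1 − 0.347 = 0.653
~β -> γ = min(1, 1 − 0.653 + 0.497) = min(1, 0.844) = 0.844
(γ /\ β) /\ (~β -> γ) = min(0.347, 0.844) = 0.347
α /\ ((γ /\ β) /\ (~β -> γ)) = min(0.304, 0.347) = 0.304
β -> (α /\ ((γ /\ β) /\ (~β -> γ))) = min(1, 1 − 0.347 + 0.304) = min(1, 0.957) = 0.957
((α /\ α) -> γ) -> (β -> (α /\ ((γ /\ β) /\ (~β -> γ)))) = min(1, 1 − 1.000 + 0.957) = min(1, 0.957) = 0.957

0.957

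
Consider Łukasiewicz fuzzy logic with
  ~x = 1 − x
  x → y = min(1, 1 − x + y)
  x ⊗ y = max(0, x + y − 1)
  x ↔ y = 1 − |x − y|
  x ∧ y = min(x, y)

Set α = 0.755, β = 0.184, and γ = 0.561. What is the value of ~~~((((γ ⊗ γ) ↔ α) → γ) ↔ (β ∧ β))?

γ ⊗ γ = max(0, 0.561 + 0.561 − 1) = max(0, 0.122) = 0.122
(γ ⊗ γ) ↔ α = 1 − |0.122 − 0.755| = 1 − 0.633 = 0.367
((γ ⊗ γ) ↔ α) → γ = min(1, 1 − 0.367 + 0.561) = min(1, 1.194) = 1.000
β ∧ β = min(0.184, 0.184) = 0.184
(((γ ⊗ γ) ↔ α) → γ) ↔ (β ∧ β) = 1 − |1.000 − 0.184| = 1 − 0.816 = 0.184
~((((γ ⊗ γ) ↔ α) → γ) ↔ (β ∧ β)) = 1 − 0.184 = 0.816
~~((((γ ⊗ γ) ↔ α) → γ) ↔ (β ∧ β)) = 1 − 0.816 = 0.184
~~~((((γ ⊗ γ) ↔ α) → γ) ↔ (β ∧ β)) = 1 − 0.184 = 0.816

0.816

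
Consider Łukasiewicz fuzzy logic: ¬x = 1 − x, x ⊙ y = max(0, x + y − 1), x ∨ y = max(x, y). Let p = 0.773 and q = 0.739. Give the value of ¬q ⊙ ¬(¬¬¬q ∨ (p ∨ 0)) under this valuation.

¬q = 1 − 0.739 = 0.261
¬¬q = 1 − 0.261 = 0.739
¬¬¬q = 1 − 0.739 = 0.261
p ∨ 0 = max(0.773, 0.000) = 0.773
¬¬¬q ∨ (p ∨ 0) = max(0.261, 0.773) = 0.773
¬(¬¬¬q ∨ (p ∨ 0)) = 1 − 0.773 = 0.227
¬q ⊙ ¬(¬¬¬q ∨ (p ∨ 0)) = max(0, 0.261 + 0.227 − 1) = max(0, -0.512) = 0.000

0.000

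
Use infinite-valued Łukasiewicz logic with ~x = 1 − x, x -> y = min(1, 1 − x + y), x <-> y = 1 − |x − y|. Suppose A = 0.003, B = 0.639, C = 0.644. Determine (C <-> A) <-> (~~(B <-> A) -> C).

C <-> A = 1 − |0.644 − 0.003| = 1 − 0.641 = 0.359
B <-> A = 1 − |0.639 − 0.003| = 1 − 0.636 = 0.364
~(B <-> A) = 1 − 0.364 = 0.636
~~(B <-> A) = 1 − 0.636 = 0.364
~~(B <-> A) -> C = min(1, 1 − 0.364 + 0.644) = min(1, 1.280) = 1.000
(C <-> A) <-> (~~(B <-> A) -> C) = 1 − |0.359 − 1.000| = 1 − 0.641 = 0.359

0.359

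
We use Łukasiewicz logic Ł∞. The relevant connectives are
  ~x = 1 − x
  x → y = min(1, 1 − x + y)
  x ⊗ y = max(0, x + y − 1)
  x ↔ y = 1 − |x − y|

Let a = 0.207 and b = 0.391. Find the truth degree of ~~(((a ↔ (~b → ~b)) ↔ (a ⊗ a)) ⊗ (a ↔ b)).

0.609

~b = 1 − 0.391 = 0.609
~b → ~b = min(1, 1 − 0.609 + 0.609) = min(1, 1.000) = 1.000
a ↔ (~b → ~b) = 1 − |0.207 − 1.000| = 1 − 0.793 = 0.207
a ⊗ a = max(0, 0.207 + 0.207 − 1) = max(0, -0.586) = 0.000
(a ↔ (~b → ~b)) ↔ (a ⊗ a) = 1 − |0.207 − 0.000| = 1 − 0.207 = 0.793
a ↔ b = 1 − |0.207 − 0.391| = 1 − 0.184 = 0.816
((a ↔ (~b → ~b)) ↔ (a ⊗ a)) ⊗ (a ↔ b) = max(0, 0.793 + 0.816 − 1) = max(0, 0.609) = 0.609
~(((a ↔ (~b → ~b)) ↔ (a ⊗ a)) ⊗ (a ↔ b)) = 1 − 0.609 = 0.391
~~(((a ↔ (~b → ~b)) ↔ (a ⊗ a)) ⊗ (a ↔ b)) = 1 − 0.391 = 0.609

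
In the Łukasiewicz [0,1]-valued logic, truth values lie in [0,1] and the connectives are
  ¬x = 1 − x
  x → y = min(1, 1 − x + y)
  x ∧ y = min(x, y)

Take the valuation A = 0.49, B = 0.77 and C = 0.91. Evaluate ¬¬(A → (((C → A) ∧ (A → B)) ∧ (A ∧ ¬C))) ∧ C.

0.60

C → A = min(1, 1 − 0.91 + 0.49) = min(1, 0.58) = 0.58
A → B = min(1, 1 − 0.49 + 0.77) = min(1, 1.28) = 1.00
(C → A) ∧ (A → B) = min(0.58, 1.00) = 0.58
¬C = 1 − 0.91 = 0.09
A ∧ ¬C = min(0.49, 0.09) = 0.09
((C → A) ∧ (A → B)) ∧ (A ∧ ¬C) = min(0.58, 0.09) = 0.09
A → (((C → A) ∧ (A → B)) ∧ (A ∧ ¬C)) = min(1, 1 − 0.49 + 0.09) = min(1, 0.60) = 0.60
¬(A → (((C → A) ∧ (A → B)) ∧ (A ∧ ¬C))) = 1 − 0.60 = 0.40
¬¬(A → (((C → A) ∧ (A → B)) ∧ (A ∧ ¬C))) = 1 − 0.40 = 0.60
¬¬(A → (((C → A) ∧ (A → B)) ∧ (A ∧ ¬C))) ∧ C = min(0.60, 0.91) = 0.60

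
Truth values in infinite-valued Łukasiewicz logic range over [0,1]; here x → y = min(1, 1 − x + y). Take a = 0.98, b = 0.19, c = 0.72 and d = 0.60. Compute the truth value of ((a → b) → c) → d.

0.60

a → b = min(1, 1 − 0.98 + 0.19) = min(1, 0.21) = 0.21
(a → b) → c = min(1, 1 − 0.21 + 0.72) = min(1, 1.51) = 1.00
((a → b) → c) → d = min(1, 1 − 1.00 + 0.60) = min(1, 0.60) = 0.60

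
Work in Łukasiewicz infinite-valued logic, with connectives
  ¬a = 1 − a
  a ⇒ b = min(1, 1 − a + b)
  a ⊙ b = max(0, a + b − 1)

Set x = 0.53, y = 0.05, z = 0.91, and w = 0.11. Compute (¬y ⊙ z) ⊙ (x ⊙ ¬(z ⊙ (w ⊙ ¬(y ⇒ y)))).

0.39

¬y = 1 − 0.05 = 0.95
¬y ⊙ z = max(0, 0.95 + 0.91 − 1) = max(0, 0.86) = 0.86
y ⇒ y = min(1, 1 − 0.05 + 0.05) = min(1, 1.00) = 1.00
¬(y ⇒ y) = 1 − 1.00 = 0.00
w ⊙ ¬(y ⇒ y) = max(0, 0.11 + 0.00 − 1) = max(0, -0.89) = 0.00
z ⊙ (w ⊙ ¬(y ⇒ y)) = max(0, 0.91 + 0.00 − 1) = max(0, -0.09) = 0.00
¬(z ⊙ (w ⊙ ¬(y ⇒ y))) = 1 − 0.00 = 1.00
x ⊙ ¬(z ⊙ (w ⊙ ¬(y ⇒ y))) = max(0, 0.53 + 1.00 − 1) = max(0, 0.53) = 0.53
(¬y ⊙ z) ⊙ (x ⊙ ¬(z ⊙ (w ⊙ ¬(y ⇒ y)))) = max(0, 0.86 + 0.53 − 1) = max(0, 0.39) = 0.39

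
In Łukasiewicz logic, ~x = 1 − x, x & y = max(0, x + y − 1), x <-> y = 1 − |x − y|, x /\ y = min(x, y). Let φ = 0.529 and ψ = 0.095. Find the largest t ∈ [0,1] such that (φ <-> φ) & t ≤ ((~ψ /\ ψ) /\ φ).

0.095

φ <-> φ = 1 − |0.529 − 0.529| = 1 − 0.000 = 1.000
So the left factor is φ <-> φ = 1.000.
~ψ = 1 − 0.095 = 0.905
~ψ /\ ψ = min(0.905, 0.095) = 0.095
(~ψ /\ ψ) /\ φ = min(0.095, 0.529) = 0.095
So the right-hand bound is (~ψ /\ ψ) /\ φ = 0.095.
The residuum of the Łukasiewicz t-norm gives the supremum: min(1, 1 − 1.000 + 0.095).
1 − 1.000 + 0.095 = 0.095, so t = min(1, 0.095) = 0.095.
Check: 1.000 & 0.095 = max(0, 0.095) = 0.095 ≤ 0.095.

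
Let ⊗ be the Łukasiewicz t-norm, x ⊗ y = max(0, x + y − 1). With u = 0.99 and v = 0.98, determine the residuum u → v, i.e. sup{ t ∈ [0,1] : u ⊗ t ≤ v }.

0.99

The residuum of the Łukasiewicz t-norm gives the supremum: min(1, 1 − 0.99 + 0.98).
1 − 0.99 + 0.98 = 0.99, so t = min(1, 0.99) = 0.99.
Check: 0.99 ⊗ 0.99 = max(0, 0.98) = 0.98 ≤ 0.98.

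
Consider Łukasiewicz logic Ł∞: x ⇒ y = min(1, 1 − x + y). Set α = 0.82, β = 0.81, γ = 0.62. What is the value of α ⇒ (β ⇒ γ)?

β ⇒ γ = min(1, 1 − 0.81 + 0.62) = min(1, 0.81) = 0.81
α ⇒ (β ⇒ γ) = min(1, 1 − 0.82 + 0.81) = min(1, 0.99) = 0.99

0.99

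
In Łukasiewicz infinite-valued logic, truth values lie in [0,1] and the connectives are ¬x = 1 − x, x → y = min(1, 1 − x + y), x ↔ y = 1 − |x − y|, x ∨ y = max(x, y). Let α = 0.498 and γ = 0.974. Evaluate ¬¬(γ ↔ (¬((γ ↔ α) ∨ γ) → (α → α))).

γ ↔ α = 1 − |0.974 − 0.498| = 1 − 0.476 = 0.524
(γ ↔ α) ∨ γ = max(0.524, 0.974) = 0.974
¬((γ ↔ α) ∨ γ) = 1 − 0.974 = 0.026
α → α = min(1, 1 − 0.498 + 0.498) = min(1, 1.000) = 1.000
¬((γ ↔ α) ∨ γ) → (α → α) = min(1, 1 − 0.026 + 1.000) = min(1, 1.974) = 1.000
γ ↔ (¬((γ ↔ α) ∨ γ) → (α → α)) = 1 − |0.974 − 1.000| = 1 − 0.026 = 0.974
¬(γ ↔ (¬((γ ↔ α) ∨ γ) → (α → α))) = 1 − 0.974 = 0.026
¬¬(γ ↔ (¬((γ ↔ α) ∨ γ) → (α → α))) = 1 − 0.026 = 0.974

0.974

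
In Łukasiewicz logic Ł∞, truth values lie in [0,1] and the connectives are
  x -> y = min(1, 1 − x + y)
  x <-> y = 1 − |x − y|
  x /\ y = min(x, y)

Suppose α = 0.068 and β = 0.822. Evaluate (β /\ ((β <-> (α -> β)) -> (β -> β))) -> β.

α -> β = min(1, 1 − 0.068 + 0.822) = min(1, 1.754) = 1.000
β <-> (α -> β) = 1 − |0.822 − 1.000| = 1 − 0.178 = 0.822
β -> β = min(1, 1 − 0.822 + 0.822) = min(1, 1.000) = 1.000
(β <-> (α -> β)) -> (β -> β) = min(1, 1 − 0.822 + 1.000) = min(1, 1.178) = 1.000
β /\ ((β <-> (α -> β)) -> (β -> β)) = min(0.822, 1.000) = 0.822
(β /\ ((β <-> (α -> β)) -> (β -> β))) -> β = min(1, 1 − 0.822 + 0.822) = min(1, 1.000) = 1.000

1.000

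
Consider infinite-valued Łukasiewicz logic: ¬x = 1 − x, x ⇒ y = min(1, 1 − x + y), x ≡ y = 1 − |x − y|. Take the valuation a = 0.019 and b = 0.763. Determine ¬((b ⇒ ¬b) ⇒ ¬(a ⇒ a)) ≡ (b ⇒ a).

0.782

¬b = 1 − 0.763 = 0.237
b ⇒ ¬b = min(1, 1 − 0.763 + 0.237) = min(1, 0.474) = 0.474
a ⇒ a = min(1, 1 − 0.019 + 0.019) = min(1, 1.000) = 1.000
¬(a ⇒ a) = 1 − 1.000 = 0.000
(b ⇒ ¬b) ⇒ ¬(a ⇒ a) = min(1, 1 − 0.474 + 0.000) = min(1, 0.526) = 0.526
¬((b ⇒ ¬b) ⇒ ¬(a ⇒ a)) = 1 − 0.526 = 0.474
b ⇒ a = min(1, 1 − 0.763 + 0.019) = min(1, 0.256) = 0.256
¬((b ⇒ ¬b) ⇒ ¬(a ⇒ a)) ≡ (b ⇒ a) = 1 − |0.474 − 0.256| = 1 − 0.218 = 0.782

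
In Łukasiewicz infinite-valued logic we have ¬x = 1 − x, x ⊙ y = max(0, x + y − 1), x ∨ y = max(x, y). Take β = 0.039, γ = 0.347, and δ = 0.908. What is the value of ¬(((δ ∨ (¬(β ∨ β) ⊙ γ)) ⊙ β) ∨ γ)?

0.653

β ∨ β = max(0.039, 0.039) = 0.039
¬(β ∨ β) = 1 − 0.039 = 0.961
¬(β ∨ β) ⊙ γ = max(0, 0.961 + 0.347 − 1) = max(0, 0.308) = 0.308
δ ∨ (¬(β ∨ β) ⊙ γ) = max(0.908, 0.308) = 0.908
(δ ∨ (¬(β ∨ β) ⊙ γ)) ⊙ β = max(0, 0.908 + 0.039 − 1) = max(0, -0.053) = 0.000
((δ ∨ (¬(β ∨ β) ⊙ γ)) ⊙ β) ∨ γ = max(0.000, 0.347) = 0.347
¬(((δ ∨ (¬(β ∨ β) ⊙ γ)) ⊙ β) ∨ γ) = 1 − 0.347 = 0.653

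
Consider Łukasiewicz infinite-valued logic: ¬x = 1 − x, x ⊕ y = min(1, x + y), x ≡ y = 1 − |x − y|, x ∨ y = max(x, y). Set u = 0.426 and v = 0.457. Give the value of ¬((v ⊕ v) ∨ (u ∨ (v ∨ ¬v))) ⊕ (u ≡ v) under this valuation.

1.000

v ⊕ v = min(1, 0.457 + 0.457) = min(1, 0.914) = 0.914
¬v = 1 − 0.457 = 0.543
v ∨ ¬v = max(0.457, 0.543) = 0.543
u ∨ (v ∨ ¬v) = max(0.426, 0.543) = 0.543
(v ⊕ v) ∨ (u ∨ (v ∨ ¬v)) = max(0.914, 0.543) = 0.914
¬((v ⊕ v) ∨ (u ∨ (v ∨ ¬v))) = 1 − 0.914 = 0.086
u ≡ v = 1 − |0.426 − 0.457| = 1 − 0.031 = 0.969
¬((v ⊕ v) ∨ (u ∨ (v ∨ ¬v))) ⊕ (u ≡ v) = min(1, 0.086 + 0.969) = min(1, 1.055) = 1.000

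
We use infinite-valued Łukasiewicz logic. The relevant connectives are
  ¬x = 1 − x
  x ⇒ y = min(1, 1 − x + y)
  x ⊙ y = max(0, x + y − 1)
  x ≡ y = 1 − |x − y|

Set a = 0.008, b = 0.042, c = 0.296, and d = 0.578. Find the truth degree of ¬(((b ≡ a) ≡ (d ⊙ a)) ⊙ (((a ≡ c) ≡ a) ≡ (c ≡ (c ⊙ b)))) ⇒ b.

b ≡ a = 1 − |0.042 − 0.008| = 1 − 0.034 = 0.966
d ⊙ a = max(0, 0.578 + 0.008 − 1) = max(0, -0.414) = 0.000
(b ≡ a) ≡ (d ⊙ a) = 1 − |0.966 − 0.000| = 1 − 0.966 = 0.034
a ≡ c = 1 − |0.008 − 0.296| = 1 − 0.288 = 0.712
(a ≡ c) ≡ a = 1 − |0.712 − 0.008| = 1 − 0.704 = 0.296
c ⊙ b = max(0, 0.296 + 0.042 − 1) = max(0, -0.662) = 0.000
c ≡ (c ⊙ b) = 1 − |0.296 − 0.000| = 1 − 0.296 = 0.704
((a ≡ c) ≡ a) ≡ (c ≡ (c ⊙ b)) = 1 − |0.296 − 0.704| = 1 − 0.408 = 0.592
((b ≡ a) ≡ (d ⊙ a)) ⊙ (((a ≡ c) ≡ a) ≡ (c ≡ (c ⊙ b))) = max(0, 0.034 + 0.592 − 1) = max(0, -0.374) = 0.000
¬(((b ≡ a) ≡ (d ⊙ a)) ⊙ (((a ≡ c) ≡ a) ≡ (c ≡ (c ⊙ b)))) = 1 − 0.000 = 1.000
¬(((b ≡ a) ≡ (d ⊙ a)) ⊙ (((a ≡ c) ≡ a) ≡ (c ≡ (c ⊙ b)))) ⇒ b = min(1, 1 − 1.000 + 0.042) = min(1, 0.042) = 0.042

0.042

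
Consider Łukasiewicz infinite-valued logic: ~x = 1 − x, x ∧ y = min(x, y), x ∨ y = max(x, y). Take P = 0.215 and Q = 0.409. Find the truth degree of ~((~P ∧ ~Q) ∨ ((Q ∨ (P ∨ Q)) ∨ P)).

~P = 1 − 0.215 = 0.785
~Q = 1 − 0.409 = 0.591
~P ∧ ~Q = min(0.785, 0.591) = 0.591
P ∨ Q = max(0.215, 0.409) = 0.409
Q ∨ (P ∨ Q) = max(0.409, 0.409) = 0.409
(Q ∨ (P ∨ Q)) ∨ P = max(0.409, 0.215) = 0.409
(~P ∧ ~Q) ∨ ((Q ∨ (P ∨ Q)) ∨ P) = max(0.591, 0.409) = 0.591
~((~P ∧ ~Q) ∨ ((Q ∨ (P ∨ Q)) ∨ P)) = 1 − 0.591 = 0.409

0.409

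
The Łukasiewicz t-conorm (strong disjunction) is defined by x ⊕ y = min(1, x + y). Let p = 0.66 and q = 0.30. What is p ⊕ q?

0.96

p ⊕ q = min(1, 0.66 + 0.30) = min(1, 0.96) = 0.96
For comparison, the Gödel t-conorm max(x, y) would give 0.66.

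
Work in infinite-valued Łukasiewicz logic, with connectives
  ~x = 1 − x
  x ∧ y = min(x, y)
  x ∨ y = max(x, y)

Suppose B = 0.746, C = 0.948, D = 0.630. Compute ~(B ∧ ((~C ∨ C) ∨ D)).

0.254

~C = 1 − 0.948 = 0.052
~C ∨ C = max(0.052, 0.948) = 0.948
(~C ∨ C) ∨ D = max(0.948, 0.630) = 0.948
B ∧ ((~C ∨ C) ∨ D) = min(0.746, 0.948) = 0.746
~(B ∧ ((~C ∨ C) ∨ D)) = 1 − 0.746 = 0.254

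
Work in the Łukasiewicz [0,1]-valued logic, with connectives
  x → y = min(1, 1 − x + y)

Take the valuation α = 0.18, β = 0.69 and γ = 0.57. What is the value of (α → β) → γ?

α → β = min(1, 1 − 0.18 + 0.69) = min(1, 1.51) = 1.00
(α → β) → γ = min(1, 1 − 1.00 + 0.57) = min(1, 0.57) = 0.57

0.57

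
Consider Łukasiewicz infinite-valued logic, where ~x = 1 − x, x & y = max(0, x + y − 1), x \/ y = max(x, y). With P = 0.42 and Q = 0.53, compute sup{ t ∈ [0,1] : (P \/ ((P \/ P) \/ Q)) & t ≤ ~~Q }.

P \/ P = max(0.42, 0.42) = 0.42
(P \/ P) \/ Q = max(0.42, 0.53) = 0.53
P \/ ((P \/ P) \/ Q) = max(0.42, 0.53) = 0.53
So the left factor is P \/ ((P \/ P) \/ Q) = 0.53.
~Q = 1 − 0.53 = 0.47
~~Q = 1 − 0.47 = 0.53
So the right-hand bound is ~~Q = 0.53.
The residuum of the Łukasiewicz t-norm gives the supremum: min(1, 1 − 0.53 + 0.53).
1 − 0.53 + 0.53 = 1.00, so t = min(1, 1.00) = 1.00.
Check: 0.53 & 1.00 = max(0, 0.53) = 0.53 ≤ 0.53.

1.00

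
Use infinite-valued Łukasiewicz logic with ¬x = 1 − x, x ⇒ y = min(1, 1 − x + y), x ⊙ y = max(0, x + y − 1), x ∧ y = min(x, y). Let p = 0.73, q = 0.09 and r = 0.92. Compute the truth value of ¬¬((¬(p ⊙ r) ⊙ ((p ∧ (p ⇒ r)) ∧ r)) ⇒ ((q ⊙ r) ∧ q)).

p ⊙ r = max(0, 0.73 + 0.92 − 1) = max(0, 0.65) = 0.65
¬(p ⊙ r) = 1 − 0.65 = 0.35
p ⇒ r = min(1, 1 − 0.73 + 0.92) = min(1, 1.19) = 1.00
p ∧ (p ⇒ r) = min(0.73, 1.00) = 0.73
(p ∧ (p ⇒ r)) ∧ r = min(0.73, 0.92) = 0.73
¬(p ⊙ r) ⊙ ((p ∧ (p ⇒ r)) ∧ r) = max(0, 0.35 + 0.73 − 1) = max(0, 0.08) = 0.08
q ⊙ r = max(0, 0.09 + 0.92 − 1) = max(0, 0.01) = 0.01
(q ⊙ r) ∧ q = min(0.01, 0.09) = 0.01
(¬(p ⊙ r) ⊙ ((p ∧ (p ⇒ r)) ∧ r)) ⇒ ((q ⊙ r) ∧ q) = min(1, 1 − 0.08 + 0.01) = min(1, 0.93) = 0.93
¬((¬(p ⊙ r) ⊙ ((p ∧ (p ⇒ r)) ∧ r)) ⇒ ((q ⊙ r) ∧ q)) = 1 − 0.93 = 0.07
¬¬((¬(p ⊙ r) ⊙ ((p ∧ (p ⇒ r)) ∧ r)) ⇒ ((q ⊙ r) ∧ q)) = 1 − 0.07 = 0.93

0.93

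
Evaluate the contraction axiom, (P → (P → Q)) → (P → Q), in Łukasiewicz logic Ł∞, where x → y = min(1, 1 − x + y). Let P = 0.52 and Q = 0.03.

P → Q = min(1, 1 − 0.52 + 0.03) = min(1, 0.51) = 0.51
P → (P → Q) = min(1, 1 − 0.52 + 0.51) = min(1, 0.99) = 0.99
(P → (P → Q)) → (P → Q) = min(1, 1 − 0.99 + 0.51) = min(1, 0.52) = 0.52
(The value 0.52 < 1 shows this instance is not satisfied; fails in Ł∞ (the t-norm is not idempotent).)

0.52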